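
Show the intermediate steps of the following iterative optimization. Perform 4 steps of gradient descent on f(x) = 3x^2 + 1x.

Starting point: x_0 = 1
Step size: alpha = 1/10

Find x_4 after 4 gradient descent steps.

f(x) = 3x^2 + 1x, f'(x) = 6x + (1)
Step 1: f'(1) = 7, x_1 = 1 - 1/10 * 7 = 3/10
Step 2: f'(3/10) = 14/5, x_2 = 3/10 - 1/10 * 14/5 = 1/50
Step 3: f'(1/50) = 28/25, x_3 = 1/50 - 1/10 * 28/25 = -23/250
Step 4: f'(-23/250) = 56/125, x_4 = -23/250 - 1/10 * 56/125 = -171/1250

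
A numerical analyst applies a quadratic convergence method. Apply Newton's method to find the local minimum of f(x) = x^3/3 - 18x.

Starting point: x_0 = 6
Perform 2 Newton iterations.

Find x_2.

f(x) = x^3/3 - 18x
f'(x) = x^2 - 18, f''(x) = 2x
Newton update: x_{n+1} = x_n - (x_n^2 - 18)/(2*x_n)
Step 1: x_0 = 6, f'=18, f''=12, x_1 = 9/2
Step 2: x_1 = 9/2, f'=9/4, f''=9, x_2 = 17/4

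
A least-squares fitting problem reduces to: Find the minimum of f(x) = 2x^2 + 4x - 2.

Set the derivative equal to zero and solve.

f(x) = 2x^2 + 4x - 2
f'(x) = 4x + (4) = 0
x = -4/4 = -1
f(-1) = -4
Since f''(x) = 4 > 0, this is a minimum.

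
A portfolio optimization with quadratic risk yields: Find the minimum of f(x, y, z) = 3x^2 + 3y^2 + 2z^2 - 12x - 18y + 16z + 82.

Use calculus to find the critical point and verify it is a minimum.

f(x,y,z) = 3x^2 + 3y^2 + 2z^2 - 12x - 18y + 16z + 82
df/dx = 6x + (-12) = 0 => x = 2
df/dy = 6y + (-18) = 0 => y = 3
df/dz = 4z + (16) = 0 => z = -4
f(2,3,-4) = 3*(2)^2 + 3*(3)^2 + 2*(-4)^2 + -12*(2) + -18*(3) + 16*(-4) + 82 = 11
Hessian is diagonal with entries 6, 6, 4 > 0, confirmed minimum.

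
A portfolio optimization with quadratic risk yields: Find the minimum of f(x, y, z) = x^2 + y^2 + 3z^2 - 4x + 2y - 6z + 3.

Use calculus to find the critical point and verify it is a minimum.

f(x,y,z) = x^2 + y^2 + 3z^2 - 4x + 2y - 6z + 3
df/dx = 2x + (-4) = 0 => x = 2
df/dy = 2y + (2) = 0 => y = -1
df/dz = 6z + (-6) = 0 => z = 1
f(2,-1,1) = 1*(2)^2 + 1*(-1)^2 + 3*(1)^2 + -4*(2) + 2*(-1) + -6*(1) + 3 = -5
Hessian is diagonal with entries 2, 2, 6 > 0, confirmed minimum.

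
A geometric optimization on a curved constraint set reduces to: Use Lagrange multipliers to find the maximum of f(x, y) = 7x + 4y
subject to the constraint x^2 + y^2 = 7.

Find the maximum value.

Set up Lagrange conditions: grad f = lambda * grad g
  7 = 2*lambda*x
  4 = 2*lambda*y
From these: x/y = 7/4, so x = 7t, y = 4t for some t.
Substitute into constraint: (7t)^2 + (4t)^2 = 7
  t^2 * 65 = 7
  t = sqrt(7/65)
Maximum = 7*x + 4*y = (7^2 + 4^2)*t = 65 * sqrt(7/65) = sqrt(455)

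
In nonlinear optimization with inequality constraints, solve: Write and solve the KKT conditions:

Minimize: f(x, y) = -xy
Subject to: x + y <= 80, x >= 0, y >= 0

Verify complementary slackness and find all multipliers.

Problem: min -xy s.t. x + y <= 80 (multiplier lambda), x >= 0 (mu_x), y >= 0 (mu_y)
KKT stationarity: -y + lambda - mu_x = 0, -x + lambda - mu_y = 0, with lambda, mu_x, mu_y >= 0
Complementary slackness: lambda*(x + y - 80) = 0, mu_x*x = 0, mu_y*y = 0
If lambda = 0: y = -mu_x <= 0 and x = -mu_y <= 0 force x = y = 0 with f = 0; but x = y = 40 is feasible with f = -1600 < 0, so this is not the minimum. Hence lambda > 0 and x + y = 80.
Try x > 0, y > 0 (so mu_x = mu_y = 0): y = lambda, x = lambda => x = y = lambda
x + y = 80 => 2*lambda = 80 => lambda = 40
x* = y* = 40 > 0, consistent with mu_x = mu_y = 0.
(Any feasible point with x = 0 or y = 0 has f = 0 > -1600, so the minimum is not on those boundaries.)
min(-xy) = -1600 (i.e. max xy = 1600)
Multipliers: lambda = 40, mu_x = 0, mu_y = 0
Complementary slackness: lambda*(x + y - 80) = 40*(40 + 40 - 80) = 0, mu_x*x = 0*40 = 0, mu_y*y = 0*40 = 0. Satisfied.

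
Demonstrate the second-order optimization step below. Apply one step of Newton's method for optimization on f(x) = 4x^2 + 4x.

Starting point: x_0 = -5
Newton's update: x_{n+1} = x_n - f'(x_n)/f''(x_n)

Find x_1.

f(x) = 4x^2 + 4x
f'(x) = 8x + (4), f''(x) = 8
Newton step: x_1 = x_0 - f'(x_0)/f''(x_0)
f'(-5) = -36
x_1 = -5 - -36/8 = -1/2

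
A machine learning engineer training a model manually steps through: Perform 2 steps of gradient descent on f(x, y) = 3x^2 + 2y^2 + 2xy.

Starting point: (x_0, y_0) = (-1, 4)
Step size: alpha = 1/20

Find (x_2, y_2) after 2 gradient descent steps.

f(x,y) = 3x^2 + 2y^2 + 2xy
grad_x = 6x + 2y, grad_y = 4y + 2x
Step 1: grad = (2, 14), (-11/10, 33/10)
Step 2: grad = (0, 11), (-11/10, 11/4)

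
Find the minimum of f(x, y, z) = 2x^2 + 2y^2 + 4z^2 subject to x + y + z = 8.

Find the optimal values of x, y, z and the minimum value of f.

Using Lagrange multipliers on f = 2x^2 + 2y^2 + 4z^2 with constraint x + y + z = 8:
Conditions: 2*2*x = lambda, 2*2*y = lambda, 2*4*z = lambda
So x = lambda/4, y = lambda/4, z = lambda/8
Substituting into constraint: lambda * (5/8) = 8
lambda = 64/5
x = 16/5, y = 16/5, z = 8/5
Minimum value = 256/5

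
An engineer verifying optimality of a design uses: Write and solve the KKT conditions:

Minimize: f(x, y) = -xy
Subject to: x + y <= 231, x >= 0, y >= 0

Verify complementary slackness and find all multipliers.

Problem: min -xy s.t. x + y <= 231 (multiplier lambda), x >= 0 (mu_x), y >= 0 (mu_y)
KKT stationarity: -y + lambda - mu_x = 0, -x + lambda - mu_y = 0, with lambda, mu_x, mu_y >= 0
Complementary slackness: lambda*(x + y - 231) = 0, mu_x*x = 0, mu_y*y = 0
If lambda = 0: y = -mu_x <= 0 and x = -mu_y <= 0 force x = y = 0 with f = 0; but x = y = 231/2 is feasible with f = -53361/4 < 0, so this is not the minimum. Hence lambda > 0 and x + y = 231.
Try x > 0, y > 0 (so mu_x = mu_y = 0): y = lambda, x = lambda => x = y = lambda
x + y = 231 => 2*lambda = 231 => lambda = 231/2
x* = y* = 231/2 > 0, consistent with mu_x = mu_y = 0.
(Any feasible point with x = 0 or y = 0 has f = 0 > -53361/4, so the minimum is not on those boundaries.)
min(-xy) = -53361/4 (i.e. max xy = 53361/4)
Multipliers: lambda = 231/2, mu_x = 0, mu_y = 0
Complementary slackness: lambda*(x + y - 231) = 231/2*(231/2 + 231/2 - 231) = 0, mu_x*x = 0*231/2 = 0, mu_y*y = 0*231/2 = 0. Satisfied.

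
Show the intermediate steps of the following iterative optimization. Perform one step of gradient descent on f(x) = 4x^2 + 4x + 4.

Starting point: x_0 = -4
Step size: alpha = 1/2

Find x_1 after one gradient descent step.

f(x) = 4x^2 + 4x + 4
f'(x) = 8x + 4
f'(-4) = 8*-4 + (4) = -28
x_1 = x_0 - alpha * f'(x_0) = -4 - 1/2 * -28 = 10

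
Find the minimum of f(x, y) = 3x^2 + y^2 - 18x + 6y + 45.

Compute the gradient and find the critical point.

f(x,y) = 3x^2 + y^2 - 18x + 6y + 45
df/dx = 6x + (-18) = 0  =>  x = 3
df/dy = 2y + (6) = 0  =>  y = -3
f(3, -3) = 3*(3)^2 + 1*(-3)^2 + -18*(3) + 6*(-3) + 45 = 9
Hessian is diagonal with entries 6, 2 > 0, so this is a minimum.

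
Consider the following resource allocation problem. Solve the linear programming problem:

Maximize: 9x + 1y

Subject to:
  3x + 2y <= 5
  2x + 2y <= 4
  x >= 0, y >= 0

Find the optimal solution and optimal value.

Feasible vertices: (0, 0), (0, 2), (1, 1), (5/3, 0)
Objective 9x + 1y at each:
  (0, 0): 0
  (0, 2): 2
  (1, 1): 10
  (5/3, 0): 15
Maximum is 15 at (5/3, 0).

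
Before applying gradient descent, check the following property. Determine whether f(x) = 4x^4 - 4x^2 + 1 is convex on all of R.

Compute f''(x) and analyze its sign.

f(x) = 4x^4 - 4x^2 + 1
f'(x) = 16x^3 + -8x
f''(x) = 48x^2 + -8
f''(0) = -8 < 0, so not convex near x = 0
Therefore, f is not globally convex on R.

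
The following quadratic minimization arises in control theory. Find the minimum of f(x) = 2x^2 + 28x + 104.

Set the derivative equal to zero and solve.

f(x) = 2x^2 + 28x + 104
f'(x) = 4x + (28) = 0
x = -28/4 = -7
f(-7) = 6
Since f''(x) = 4 > 0, this is a minimum.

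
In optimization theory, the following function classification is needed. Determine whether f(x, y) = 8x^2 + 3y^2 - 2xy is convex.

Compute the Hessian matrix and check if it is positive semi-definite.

f(x,y) = 8x^2 + 3y^2 - 2xy
Hessian H = [[16, -2], [-2, 6]]
trace(H) = 22, det(H) = 92
Eigenvalues: (22 +/- sqrt(116)) / 2 = 16.39, 5.615
Since both eigenvalues > 0, f is convex.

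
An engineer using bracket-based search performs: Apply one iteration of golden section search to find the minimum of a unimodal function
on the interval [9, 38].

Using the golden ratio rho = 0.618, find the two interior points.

Golden section search on [9, 38].
Golden ratio rho = 0.618 (approx).
Interior points:
  x_1 = 9 + (1-0.618)*29 = 20.0780
  x_2 = 9 + 0.618*29 = 26.9220
Compare f(x_1) and f(x_2) to determine which subinterval to keep.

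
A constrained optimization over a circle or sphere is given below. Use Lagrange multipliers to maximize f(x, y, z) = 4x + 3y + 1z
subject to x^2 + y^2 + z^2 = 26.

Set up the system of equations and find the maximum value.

Lagrange conditions: 4 = 2*lambda*x, 3 = 2*lambda*y, 1 = 2*lambda*z
So x:4 = y:3 = z:1, i.e. x = 4t, y = 3t, z = 1t
Constraint: t^2*(4^2 + 3^2 + 1^2) = 26
  t^2 * 26 = 26  =>  t = sqrt(1)
Maximum = 4*4t + 3*3t + 1*1t = 26*sqrt(1) = 26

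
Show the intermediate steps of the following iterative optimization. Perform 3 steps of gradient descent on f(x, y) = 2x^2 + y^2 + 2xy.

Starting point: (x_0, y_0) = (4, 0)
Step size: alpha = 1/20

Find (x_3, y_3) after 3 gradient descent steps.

f(x,y) = 2x^2 + y^2 + 2xy
grad_x = 4x + 2y, grad_y = 2y + 2x
Step 1: grad = (16, 8), (16/5, -2/5)
Step 2: grad = (12, 28/5), (13/5, -17/25)
Step 3: grad = (226/25, 96/25), (537/250, -109/125)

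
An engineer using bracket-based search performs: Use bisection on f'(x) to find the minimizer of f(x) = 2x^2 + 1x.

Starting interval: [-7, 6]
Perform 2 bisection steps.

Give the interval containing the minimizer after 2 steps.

Finding critical point of f(x) = 2x^2 + 1x using bisection on f'(x) = 4x + 1.
f'(x) = 0 when x = -1/4.
Starting interval: [-7, 6]
Step 1: mid = -1/2, f'(mid) = -1, new interval = [-1/2, 6]
Step 2: mid = 11/4, f'(mid) = 12, new interval = [-1/2, 11/4]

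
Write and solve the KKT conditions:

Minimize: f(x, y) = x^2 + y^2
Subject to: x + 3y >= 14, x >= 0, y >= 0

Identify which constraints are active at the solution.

KKT conditions for min x^2 + y^2 s.t. 1x + 3y >= 14, x >= 0, y >= 0:
Stationarity: 2x = mu*1 + mu_x, 2y = mu*3 + mu_y, with mu, mu_x, mu_y >= 0
Complementary slackness: mu*(x + 3y - 14) = 0, mu_x*x = 0, mu_y*y = 0
(0, 0) is infeasible (1*0 + 3*0 < 14), so if mu = 0 stationarity would force x = mu_x/2 >= 0, y = mu_y/2 >= 0 with mu_x*x = mu_y*y = 0, i.e. x = y = 0: contradiction. Hence mu > 0 and x + 3y = 14 is active.
Try x > 0, y > 0 (so mu_x = mu_y = 0): x = 1*mu/2, y = 3*mu/2
Substitute: 1*(1*mu/2) + 3*(3*mu/2) = 14
  mu*10/2 = 14 => mu = 14/5
x* = 7/5 > 0, y* = 21/5 > 0, consistent with mu_x = mu_y = 0.
f is convex and the constraints are linear, so this KKT point is the global minimum.
f* = 98/5
Active constraints: x + 3y >= 14 (holds with equality, mu = 14/5 > 0); x >= 0 and y >= 0 are inactive (mu_x = mu_y = 0).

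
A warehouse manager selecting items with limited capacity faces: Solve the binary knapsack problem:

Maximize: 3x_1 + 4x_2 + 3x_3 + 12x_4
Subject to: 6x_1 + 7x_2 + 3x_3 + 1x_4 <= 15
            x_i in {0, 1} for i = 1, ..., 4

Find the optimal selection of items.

Items: item 1 (v=3, w=6), item 2 (v=4, w=7), item 3 (v=3, w=3), item 4 (v=12, w=1)
Capacity: 15
Checking all 16 subsets (w = total weight, v = total value):
  {}: w = 0, v = 0
  {1}: w = 6, v = 3
  {2}: w = 7, v = 4
  {3}: w = 3, v = 3
  {4}: w = 1, v = 12
  {1, 2}: w = 13, v = 7
  {1, 3}: w = 9, v = 6
  {1, 4}: w = 7, v = 15
  {2, 3}: w = 10, v = 7
  {2, 4}: w = 8, v = 16
  {3, 4}: w = 4, v = 15
  {1, 2, 3}: w = 16 > 15, infeasible
  {1, 2, 4}: w = 14, v = 19
  {1, 3, 4}: w = 10, v = 18
  {2, 3, 4}: w = 11, v = 19
  {1, 2, 3, 4}: w = 17 > 15, infeasible
Best feasible subset: items [1, 2, 4]
(The same value 19 is also attained by {2, 3, 4}.)
Total weight: 14 <= 15, total value: 19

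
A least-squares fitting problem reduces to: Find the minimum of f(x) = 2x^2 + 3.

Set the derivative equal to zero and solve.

f(x) = 2x^2 + 3
f'(x) = 4x + (0) = 0
x = 0/4 = 0
f(0) = 3
Since f''(x) = 4 > 0, this is a minimum.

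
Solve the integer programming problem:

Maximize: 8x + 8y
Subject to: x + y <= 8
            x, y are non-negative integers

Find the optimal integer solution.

Objective: 8x + 8y, constraint: x + y <= 8
Coefficient of x is 8 >= coefficient of y is 8, so allocate the entire budget to x.
Optimal: x = 8, y = 0, value = 64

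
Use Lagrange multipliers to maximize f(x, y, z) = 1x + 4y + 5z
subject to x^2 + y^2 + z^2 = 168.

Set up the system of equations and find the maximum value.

Lagrange conditions: 1 = 2*lambda*x, 4 = 2*lambda*y, 5 = 2*lambda*z
So x:1 = y:4 = z:5, i.e. x = 1t, y = 4t, z = 5t
Constraint: t^2*(1^2 + 4^2 + 5^2) = 168
  t^2 * 42 = 168  =>  t = sqrt(4)
Maximum = 1*1t + 4*4t + 5*5t = 42*sqrt(4) = 84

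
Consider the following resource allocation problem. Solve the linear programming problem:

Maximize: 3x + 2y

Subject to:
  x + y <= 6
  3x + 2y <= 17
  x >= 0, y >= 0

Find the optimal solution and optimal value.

Feasible vertices: (0, 0), (0, 6), (5, 1), (17/3, 0)
Objective 3x + 2y at each:
  (0, 0): 0
  (0, 6): 12
  (5, 1): 17
  (17/3, 0): 17
Maximum is 17 at (5, 1).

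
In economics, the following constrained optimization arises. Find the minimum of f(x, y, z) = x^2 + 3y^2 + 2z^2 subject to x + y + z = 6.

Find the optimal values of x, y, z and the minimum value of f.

Using Lagrange multipliers on f = x^2 + 3y^2 + 2z^2 with constraint x + y + z = 6:
Conditions: 2*1*x = lambda, 2*3*y = lambda, 2*2*z = lambda
So x = lambda/2, y = lambda/6, z = lambda/4
Substituting into constraint: lambda * (11/12) = 6
lambda = 72/11
x = 36/11, y = 12/11, z = 18/11
Minimum value = 216/11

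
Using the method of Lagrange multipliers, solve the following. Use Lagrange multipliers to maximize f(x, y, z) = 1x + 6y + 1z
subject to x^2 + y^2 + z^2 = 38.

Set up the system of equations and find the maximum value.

Lagrange conditions: 1 = 2*lambda*x, 6 = 2*lambda*y, 1 = 2*lambda*z
So x:1 = y:6 = z:1, i.e. x = 1t, y = 6t, z = 1t
Constraint: t^2*(1^2 + 6^2 + 1^2) = 38
  t^2 * 38 = 38  =>  t = sqrt(1)
Maximum = 1*1t + 6*6t + 1*1t = 38*sqrt(1) = 38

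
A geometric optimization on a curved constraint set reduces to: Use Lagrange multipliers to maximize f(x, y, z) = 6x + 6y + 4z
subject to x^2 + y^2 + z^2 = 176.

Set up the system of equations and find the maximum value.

Lagrange conditions: 6 = 2*lambda*x, 6 = 2*lambda*y, 4 = 2*lambda*z
So x:6 = y:6 = z:4, i.e. x = 6t, y = 6t, z = 4t
Constraint: t^2*(6^2 + 6^2 + 4^2) = 176
  t^2 * 88 = 176  =>  t = sqrt(2)
Maximum = 6*6t + 6*6t + 4*4t = 88*sqrt(2) = sqrt(15488)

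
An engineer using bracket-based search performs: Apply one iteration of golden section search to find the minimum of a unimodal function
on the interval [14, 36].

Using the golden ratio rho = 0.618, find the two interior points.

Golden section search on [14, 36].
Golden ratio rho = 0.618 (approx).
Interior points:
  x_1 = 14 + (1-0.618)*22 = 22.4040
  x_2 = 14 + 0.618*22 = 27.5960
Compare f(x_1) and f(x_2) to determine which subinterval to keep.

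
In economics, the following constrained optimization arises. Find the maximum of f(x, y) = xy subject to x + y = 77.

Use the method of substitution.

Substitute y = 77 - x into f(x,y) = xy:
g(x) = x(77 - x) = 77x - x^2
g'(x) = 77 - 2x = 0  =>  x = 77/2
y = 77 - 77/2 = 77/2
Maximum value = (77/2) * (77/2) = 5929/4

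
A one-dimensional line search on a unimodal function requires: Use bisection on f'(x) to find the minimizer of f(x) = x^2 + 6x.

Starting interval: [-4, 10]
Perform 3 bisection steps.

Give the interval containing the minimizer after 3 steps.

Finding critical point of f(x) = x^2 + 6x using bisection on f'(x) = 2x + 6.
f'(x) = 0 when x = -3.
Starting interval: [-4, 10]
Step 1: mid = 3, f'(mid) = 12, new interval = [-4, 3]
Step 2: mid = -1/2, f'(mid) = 5, new interval = [-4, -1/2]
Step 3: mid = -9/4, f'(mid) = 3/2, new interval = [-4, -9/4]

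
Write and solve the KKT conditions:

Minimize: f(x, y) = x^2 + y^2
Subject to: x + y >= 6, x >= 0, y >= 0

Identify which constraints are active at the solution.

KKT conditions for min x^2 + y^2 s.t. 1x + 1y >= 6, x >= 0, y >= 0:
Stationarity: 2x = mu*1 + mu_x, 2y = mu*1 + mu_y, with mu, mu_x, mu_y >= 0
Complementary slackness: mu*(x + y - 6) = 0, mu_x*x = 0, mu_y*y = 0
(0, 0) is infeasible (1*0 + 1*0 < 6), so if mu = 0 stationarity would force x = mu_x/2 >= 0, y = mu_y/2 >= 0 with mu_x*x = mu_y*y = 0, i.e. x = y = 0: contradiction. Hence mu > 0 and x + y = 6 is active.
Try x > 0, y > 0 (so mu_x = mu_y = 0): x = 1*mu/2, y = 1*mu/2
Substitute: 1*(1*mu/2) + 1*(1*mu/2) = 6
  mu*2/2 = 6 => mu = 6
x* = 3 > 0, y* = 3 > 0, consistent with mu_x = mu_y = 0.
f is convex and the constraints are linear, so this KKT point is the global minimum.
f* = 18
Active constraints: x + y >= 6 (holds with equality, mu = 6 > 0); x >= 0 and y >= 0 are inactive (mu_x = mu_y = 0).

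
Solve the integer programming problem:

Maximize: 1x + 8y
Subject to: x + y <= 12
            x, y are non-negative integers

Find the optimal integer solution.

Objective: 1x + 8y, constraint: x + y <= 12
Coefficient of y is 8 > coefficient of x is 1, so allocate the entire budget to y.
Optimal: x = 0, y = 12, value = 96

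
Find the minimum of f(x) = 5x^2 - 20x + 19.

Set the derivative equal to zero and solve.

f(x) = 5x^2 - 20x + 19
f'(x) = 10x + (-20) = 0
x = 20/10 = 2
f(2) = -1
Since f''(x) = 10 > 0, this is a minimum.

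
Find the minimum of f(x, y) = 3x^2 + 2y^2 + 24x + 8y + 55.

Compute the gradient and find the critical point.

f(x,y) = 3x^2 + 2y^2 + 24x + 8y + 55
df/dx = 6x + (24) = 0  =>  x = -4
df/dy = 4y + (8) = 0  =>  y = -2
f(-4, -2) = 3*(-4)^2 + 2*(-2)^2 + 24*(-4) + 8*(-2) + 55 = -1
Hessian is diagonal with entries 6, 4 > 0, so this is a minimum.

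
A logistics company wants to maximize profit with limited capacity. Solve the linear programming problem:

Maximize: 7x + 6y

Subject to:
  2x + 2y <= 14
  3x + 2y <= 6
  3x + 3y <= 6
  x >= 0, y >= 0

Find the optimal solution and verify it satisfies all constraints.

Feasible vertices: (0, 0), (0, 2), (2, 0)
Objective 7x + 6y at each vertex:
  (0, 0): 0
  (0, 2): 12
  (2, 0): 14
Maximum is 14 at (2, 0).
Verify constraints at (x, y) = (2, 0):
  2*2 + 2*0 = 4 <= 14
  3*2 + 2*0 = 6 <= 6 (active)
  3*2 + 3*0 = 6 <= 6 (active)
  x = 2 >= 0, y = 0 >= 0. All constraints satisfied.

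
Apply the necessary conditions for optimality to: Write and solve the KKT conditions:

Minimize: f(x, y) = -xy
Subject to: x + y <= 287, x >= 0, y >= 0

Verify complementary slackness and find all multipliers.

Problem: min -xy s.t. x + y <= 287 (multiplier lambda), x >= 0 (mu_x), y >= 0 (mu_y)
KKT stationarity: -y + lambda - mu_x = 0, -x + lambda - mu_y = 0, with lambda, mu_x, mu_y >= 0
Complementary slackness: lambda*(x + y - 287) = 0, mu_x*x = 0, mu_y*y = 0
If lambda = 0: y = -mu_x <= 0 and x = -mu_y <= 0 force x = y = 0 with f = 0; but x = y = 287/2 is feasible with f = -82369/4 < 0, so this is not the minimum. Hence lambda > 0 and x + y = 287.
Try x > 0, y > 0 (so mu_x = mu_y = 0): y = lambda, x = lambda => x = y = lambda
x + y = 287 => 2*lambda = 287 => lambda = 287/2
x* = y* = 287/2 > 0, consistent with mu_x = mu_y = 0.
(Any feasible point with x = 0 or y = 0 has f = 0 > -82369/4, so the minimum is not on those boundaries.)
min(-xy) = -82369/4 (i.e. max xy = 82369/4)
Multipliers: lambda = 287/2, mu_x = 0, mu_y = 0
Complementary slackness: lambda*(x + y - 287) = 287/2*(287/2 + 287/2 - 287) = 0, mu_x*x = 0*287/2 = 0, mu_y*y = 0*287/2 = 0. Satisfied.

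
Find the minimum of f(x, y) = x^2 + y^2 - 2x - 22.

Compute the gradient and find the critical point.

f(x,y) = x^2 + y^2 - 2x - 22
df/dx = 2x + (-2) = 0  =>  x = 1
df/dy = 2y + (0) = 0  =>  y = 0
f(1, 0) = 1*(1)^2 + 1*(0)^2 + -2*(1) + -22 = -23
Hessian is diagonal with entries 2, 2 > 0, so this is a minimum.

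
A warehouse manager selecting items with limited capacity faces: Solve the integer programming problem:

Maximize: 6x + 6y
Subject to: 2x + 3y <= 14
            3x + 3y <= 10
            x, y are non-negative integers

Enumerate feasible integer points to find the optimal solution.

Constraint 1: 2x + 3y <= 14
Constraint 2: 3x + 3y <= 10
Feasible x range (need y >= 0): 0 <= x <= min(14/2, 10/3) => x in {0, ..., 3}.
Enumerate feasible integer points row by row (the coefficient of y is 6 > 0, so for each x the largest feasible y gives the best value):
  x = 0: y <= min((14 - 2*0)/3, (10 - 3*0)/3) => y in {0, ..., 3}; best 6*0 + 6*3 = 18
  x = 1: y <= min((14 - 2*1)/3, (10 - 3*1)/3) => y in {0, ..., 2}; best 6*1 + 6*2 = 18
  x = 2: y <= min((14 - 2*2)/3, (10 - 3*2)/3) => y in {0, ..., 1}; best 6*2 + 6*1 = 18
  x = 3: y <= min((14 - 2*3)/3, (10 - 3*3)/3) => y in {0}; best 6*3 + 6*0 = 18
The maximum 6x + 6y = 18 is achieved at x = 0, y = 3.
(The same value 18 is also attained at (1, 2), (2, 1), (3, 0).)
Check: 2*0 + 3*3 = 9 <= 14 and 3*0 + 3*3 = 9 <= 10.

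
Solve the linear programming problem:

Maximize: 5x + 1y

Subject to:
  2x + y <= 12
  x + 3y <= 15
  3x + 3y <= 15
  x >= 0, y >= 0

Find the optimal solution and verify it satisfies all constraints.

Feasible vertices: (0, 0), (0, 5), (5, 0)
Objective 5x + 1y at each vertex:
  (0, 0): 0
  (0, 5): 5
  (5, 0): 25
Maximum is 25 at (5, 0).
Verify constraints at (x, y) = (5, 0):
  2*5 + 1*0 = 10 <= 12
  1*5 + 3*0 = 5 <= 15
  3*5 + 3*0 = 15 <= 15 (active)
  x = 5 >= 0, y = 0 >= 0. All constraints satisfied.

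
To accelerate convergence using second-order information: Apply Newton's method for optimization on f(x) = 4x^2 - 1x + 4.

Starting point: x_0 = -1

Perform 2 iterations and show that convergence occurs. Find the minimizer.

f(x) = 4x^2 - 1x + 4, f'(x) = 8x + (-1), f''(x) = 8
Step 1: f'(-1) = -9, x_1 = -1 - -9/8 = 1/8
Step 2: f'(1/8) = 0, x_2 = 1/8 (converged)
Newton's method converges in 1 step for quadratics.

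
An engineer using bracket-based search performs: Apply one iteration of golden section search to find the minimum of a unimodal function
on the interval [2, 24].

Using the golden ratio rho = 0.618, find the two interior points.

Golden section search on [2, 24].
Golden ratio rho = 0.618 (approx).
Interior points:
  x_1 = 2 + (1-0.618)*22 = 10.4040
  x_2 = 2 + 0.618*22 = 15.5960
Compare f(x_1) and f(x_2) to determine which subinterval to keep.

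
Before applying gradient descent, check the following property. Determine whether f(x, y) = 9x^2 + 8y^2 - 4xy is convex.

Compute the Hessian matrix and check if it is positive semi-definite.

f(x,y) = 9x^2 + 8y^2 - 4xy
Hessian H = [[18, -4], [-4, 16]]
trace(H) = 34, det(H) = 272
Eigenvalues: (34 +/- sqrt(68)) / 2 = 21.12, 12.88
Since both eigenvalues > 0, f is convex.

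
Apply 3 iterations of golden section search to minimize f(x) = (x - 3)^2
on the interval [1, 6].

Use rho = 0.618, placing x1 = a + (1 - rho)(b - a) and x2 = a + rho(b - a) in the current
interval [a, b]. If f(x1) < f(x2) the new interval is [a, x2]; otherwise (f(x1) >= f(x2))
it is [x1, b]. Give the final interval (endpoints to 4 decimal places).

Golden section search for min of f(x) = (x - 3)^2 on [1, 6].
Each step: x1 = a + (1 - rho)(b - a), x2 = a + rho(b - a); if f(x1) < f(x2) keep [a, x2], otherwise keep [x1, b].
Step 1: [1.0000, 6.0000], x1=2.9100 (f=0.0081), x2=4.0900 (f=1.1881); f(x1) < f(x2) => keep [1.0000, 4.0900]
Step 2: [1.0000, 4.0900], x1=2.1804 (f=0.6718), x2=2.9096 (f=0.0082); f(x1) > f(x2) => keep [2.1804, 4.0900]
Step 3: [2.1804, 4.0900], x1=2.9099 (f=0.0081), x2=3.3605 (f=0.1300); f(x1) < f(x2) => keep [2.1804, 3.3605]
Final interval: [2.1804, 3.3605]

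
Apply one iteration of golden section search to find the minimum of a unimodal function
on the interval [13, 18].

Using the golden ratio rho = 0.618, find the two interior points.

Golden section search on [13, 18].
Golden ratio rho = 0.618 (approx).
Interior points:
  x_1 = 13 + (1-0.618)*5 = 14.9100
  x_2 = 13 + 0.618*5 = 16.0900
Compare f(x_1) and f(x_2) to determine which subinterval to keep.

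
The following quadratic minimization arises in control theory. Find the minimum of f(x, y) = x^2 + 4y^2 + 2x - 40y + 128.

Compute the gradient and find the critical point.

f(x,y) = x^2 + 4y^2 + 2x - 40y + 128
df/dx = 2x + (2) = 0  =>  x = -1
df/dy = 8y + (-40) = 0  =>  y = 5
f(-1, 5) = 1*(-1)^2 + 4*(5)^2 + 2*(-1) + -40*(5) + 128 = 27
Hessian is diagonal with entries 2, 8 > 0, so this is a minimum.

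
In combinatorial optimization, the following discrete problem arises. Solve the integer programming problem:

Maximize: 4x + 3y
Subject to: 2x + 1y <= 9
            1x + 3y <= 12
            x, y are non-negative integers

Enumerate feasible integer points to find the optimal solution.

Constraint 1: 2x + 1y <= 9
Constraint 2: 1x + 3y <= 12
Feasible x range (need y >= 0): 0 <= x <= min(9/2, 12/1) => x in {0, ..., 4}.
Enumerate feasible integer points row by row (the coefficient of y is 3 > 0, so for each x the largest feasible y gives the best value):
  x = 0: y <= min((9 - 2*0)/1, (12 - 1*0)/3) => y in {0, ..., 4}; best 4*0 + 3*4 = 12
  x = 1: y <= min((9 - 2*1)/1, (12 - 1*1)/3) => y in {0, ..., 3}; best 4*1 + 3*3 = 13
  x = 2: y <= min((9 - 2*2)/1, (12 - 1*2)/3) => y in {0, ..., 3}; best 4*2 + 3*3 = 17
  x = 3: y <= min((9 - 2*3)/1, (12 - 1*3)/3) => y in {0, ..., 3}; best 4*3 + 3*3 = 21
  x = 4: y <= min((9 - 2*4)/1, (12 - 1*4)/3) => y in {0, ..., 1}; best 4*4 + 3*1 = 19
The maximum 4x + 3y = 21 is achieved at x = 3, y = 3.
Check: 2*3 + 1*3 = 9 <= 9 and 1*3 + 3*3 = 12 <= 12.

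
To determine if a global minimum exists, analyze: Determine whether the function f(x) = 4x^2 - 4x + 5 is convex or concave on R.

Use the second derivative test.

f(x) = 4x^2 - 4x + 5
f'(x) = 8x - 4
f''(x) = 8
Since f''(x) = 8 > 0 for all x, f is convex on R.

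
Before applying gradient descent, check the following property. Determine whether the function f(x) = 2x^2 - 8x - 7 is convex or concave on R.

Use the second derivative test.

f(x) = 2x^2 - 8x - 7
f'(x) = 4x - 8
f''(x) = 4
Since f''(x) = 4 > 0 for all x, f is convex on R.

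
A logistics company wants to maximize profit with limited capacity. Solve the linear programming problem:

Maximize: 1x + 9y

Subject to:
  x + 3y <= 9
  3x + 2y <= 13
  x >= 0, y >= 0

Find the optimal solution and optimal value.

Feasible vertices: (0, 0), (0, 3), (3, 2), (13/3, 0)
Objective 1x + 9y at each:
  (0, 0): 0
  (0, 3): 27
  (3, 2): 21
  (13/3, 0): 13/3
Maximum is 27 at (0, 3).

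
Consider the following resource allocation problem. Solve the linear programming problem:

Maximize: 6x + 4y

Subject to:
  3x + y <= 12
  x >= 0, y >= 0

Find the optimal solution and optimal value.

The feasible region has vertices at [(0, 0), (4, 0), (0, 12)].
Checking objective 6x + 4y at each vertex:
  (0, 0): 6*0 + 4*0 = 0
  (4, 0): 6*4 + 4*0 = 24
  (0, 12): 6*0 + 4*12 = 48
Maximum is 48 at (0, 12).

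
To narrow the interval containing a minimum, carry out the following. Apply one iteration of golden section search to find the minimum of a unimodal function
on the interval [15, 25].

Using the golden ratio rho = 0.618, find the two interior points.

Golden section search on [15, 25].
Golden ratio rho = 0.618 (approx).
Interior points:
  x_1 = 15 + (1-0.618)*10 = 18.8200
  x_2 = 15 + 0.618*10 = 21.1800
Compare f(x_1) and f(x_2) to determine which subinterval to keep.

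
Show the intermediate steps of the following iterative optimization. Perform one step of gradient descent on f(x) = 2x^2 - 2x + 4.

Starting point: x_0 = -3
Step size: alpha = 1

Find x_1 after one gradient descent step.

f(x) = 2x^2 - 2x + 4
f'(x) = 4x - 2
f'(-3) = 4*-3 + (-2) = -14
x_1 = x_0 - alpha * f'(x_0) = -3 - 1 * -14 = 11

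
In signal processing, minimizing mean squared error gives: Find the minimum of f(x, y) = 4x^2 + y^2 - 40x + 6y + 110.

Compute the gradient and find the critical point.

f(x,y) = 4x^2 + y^2 - 40x + 6y + 110
df/dx = 8x + (-40) = 0  =>  x = 5
df/dy = 2y + (6) = 0  =>  y = -3
f(5, -3) = 4*(5)^2 + 1*(-3)^2 + -40*(5) + 6*(-3) + 110 = 1
Hessian is diagonal with entries 8, 2 > 0, so this is a minimum.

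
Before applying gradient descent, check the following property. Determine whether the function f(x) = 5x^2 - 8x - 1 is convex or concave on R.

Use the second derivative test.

f(x) = 5x^2 - 8x - 1
f'(x) = 10x - 8
f''(x) = 10
Since f''(x) = 10 > 0 for all x, f is convex on R.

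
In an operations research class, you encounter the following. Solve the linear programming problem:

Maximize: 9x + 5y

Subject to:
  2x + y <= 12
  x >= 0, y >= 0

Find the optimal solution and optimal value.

The feasible region has vertices at [(0, 0), (6, 0), (0, 12)].
Checking objective 9x + 5y at each vertex:
  (0, 0): 9*0 + 5*0 = 0
  (6, 0): 9*6 + 5*0 = 54
  (0, 12): 9*0 + 5*12 = 60
Maximum is 60 at (0, 12).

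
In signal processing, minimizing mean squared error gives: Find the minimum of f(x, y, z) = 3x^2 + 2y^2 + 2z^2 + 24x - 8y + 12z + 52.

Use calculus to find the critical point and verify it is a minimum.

f(x,y,z) = 3x^2 + 2y^2 + 2z^2 + 24x - 8y + 12z + 52
df/dx = 6x + (24) = 0 => x = -4
df/dy = 4y + (-8) = 0 => y = 2
df/dz = 4z + (12) = 0 => z = -3
f(-4,2,-3) = 3*(-4)^2 + 2*(2)^2 + 2*(-3)^2 + 24*(-4) + -8*(2) + 12*(-3) + 52 = -22
Hessian is diagonal with entries 6, 4, 4 > 0, confirmed minimum.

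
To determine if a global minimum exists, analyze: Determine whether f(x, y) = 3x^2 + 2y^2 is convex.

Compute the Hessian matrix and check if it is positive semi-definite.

f(x,y) = 3x^2 + 2y^2
Hessian H = [[6, 0], [0, 4]]
trace(H) = 10, det(H) = 24
Eigenvalues: (10 +/- sqrt(4)) / 2 = 6, 4
Since both eigenvalues > 0, f is convex.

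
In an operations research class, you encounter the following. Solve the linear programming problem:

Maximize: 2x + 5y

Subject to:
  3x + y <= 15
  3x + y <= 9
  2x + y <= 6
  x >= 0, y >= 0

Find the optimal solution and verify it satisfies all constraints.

Feasible vertices: (0, 0), (0, 6), (3, 0)
Objective 2x + 5y at each vertex:
  (0, 0): 0
  (0, 6): 30
  (3, 0): 6
Maximum is 30 at (0, 6).
Verify constraints at (x, y) = (0, 6):
  3*0 + 1*6 = 6 <= 15
  3*0 + 1*6 = 6 <= 9
  2*0 + 1*6 = 6 <= 6 (active)
  x = 0 >= 0, y = 6 >= 0. All constraints satisfied.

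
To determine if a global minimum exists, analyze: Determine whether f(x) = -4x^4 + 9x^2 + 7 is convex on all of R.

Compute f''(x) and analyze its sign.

f(x) = -4x^4 + 9x^2 + 7
f'(x) = -16x^3 + 18x
f''(x) = -48x^2 + 18
f''(x) = -48x^2 + 18 -> -inf as |x| -> inf
Therefore, f is not globally convex on R.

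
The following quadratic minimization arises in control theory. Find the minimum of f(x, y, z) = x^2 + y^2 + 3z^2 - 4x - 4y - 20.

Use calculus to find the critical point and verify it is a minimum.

f(x,y,z) = x^2 + y^2 + 3z^2 - 4x - 4y - 20
df/dx = 2x + (-4) = 0 => x = 2
df/dy = 2y + (-4) = 0 => y = 2
df/dz = 6z + (0) = 0 => z = 0
f(2,2,0) = 1*(2)^2 + 1*(2)^2 + 3*(0)^2 + -4*(2) + -4*(2) + -20 = -28
Hessian is diagonal with entries 2, 2, 6 > 0, confirmed minimum.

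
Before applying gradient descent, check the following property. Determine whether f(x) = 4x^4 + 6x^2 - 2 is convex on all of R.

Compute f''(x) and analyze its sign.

f(x) = 4x^4 + 6x^2 - 2
f'(x) = 16x^3 + 12x
f''(x) = 48x^2 + 12
f''(x) = 48x^2 + 12 >= 12 > 0 for all x
Therefore, f is convex on R.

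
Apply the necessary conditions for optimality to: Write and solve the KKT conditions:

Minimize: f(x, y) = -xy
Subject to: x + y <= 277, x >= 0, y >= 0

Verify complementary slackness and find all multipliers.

Problem: min -xy s.t. x + y <= 277 (multiplier lambda), x >= 0 (mu_x), y >= 0 (mu_y)
KKT stationarity: -y + lambda - mu_x = 0, -x + lambda - mu_y = 0, with lambda, mu_x, mu_y >= 0
Complementary slackness: lambda*(x + y - 277) = 0, mu_x*x = 0, mu_y*y = 0
If lambda = 0: y = -mu_x <= 0 and x = -mu_y <= 0 force x = y = 0 with f = 0; but x = y = 277/2 is feasible with f = -76729/4 < 0, so this is not the minimum. Hence lambda > 0 and x + y = 277.
Try x > 0, y > 0 (so mu_x = mu_y = 0): y = lambda, x = lambda => x = y = lambda
x + y = 277 => 2*lambda = 277 => lambda = 277/2
x* = y* = 277/2 > 0, consistent with mu_x = mu_y = 0.
(Any feasible point with x = 0 or y = 0 has f = 0 > -76729/4, so the minimum is not on those boundaries.)
min(-xy) = -76729/4 (i.e. max xy = 76729/4)
Multipliers: lambda = 277/2, mu_x = 0, mu_y = 0
Complementary slackness: lambda*(x + y - 277) = 277/2*(277/2 + 277/2 - 277) = 0, mu_x*x = 0*277/2 = 0, mu_y*y = 0*277/2 = 0. Satisfied.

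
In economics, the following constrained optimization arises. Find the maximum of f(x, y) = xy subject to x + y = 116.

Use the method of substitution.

Substitute y = 116 - x into f(x,y) = xy:
g(x) = x(116 - x) = 116x - x^2
g'(x) = 116 - 2x = 0  =>  x = 58
y = 116 - 58 = 58
Maximum value = 58 * 58 = 3364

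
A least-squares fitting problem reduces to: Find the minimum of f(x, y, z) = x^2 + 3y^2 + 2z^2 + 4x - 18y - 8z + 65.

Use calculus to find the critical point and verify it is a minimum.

f(x,y,z) = x^2 + 3y^2 + 2z^2 + 4x - 18y - 8z + 65
df/dx = 2x + (4) = 0 => x = -2
df/dy = 6y + (-18) = 0 => y = 3
df/dz = 4z + (-8) = 0 => z = 2
f(-2,3,2) = 1*(-2)^2 + 3*(3)^2 + 2*(2)^2 + 4*(-2) + -18*(3) + -8*(2) + 65 = 26
Hessian is diagonal with entries 2, 6, 4 > 0, confirmed minimum.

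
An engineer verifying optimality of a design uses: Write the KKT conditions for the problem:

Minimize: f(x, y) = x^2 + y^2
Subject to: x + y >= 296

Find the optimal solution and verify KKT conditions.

KKT conditions for min x^2 + y^2 s.t. x + y >= 296:
Stationarity: 2x = mu, 2y = mu
So x = y = mu/2.
Complementary slackness: mu*(x + y - 296) = 0
Primal feasibility: x + y >= 296; dual feasibility: mu >= 0
If mu = 0 then x = y = 0, but 0 + 0 < 296 is infeasible, so the constraint is active.
Constraint active: x + y = 2*(mu/2) = 296 => mu = 296
x = y = 148, f = 43808
Verify: stationarity 2*148 = 296 = mu; primal 148 + 148 = 296 >= 296; dual mu = 296 >= 0; complementary slackness 296*(296 - 296) = 0. All KKT conditions hold.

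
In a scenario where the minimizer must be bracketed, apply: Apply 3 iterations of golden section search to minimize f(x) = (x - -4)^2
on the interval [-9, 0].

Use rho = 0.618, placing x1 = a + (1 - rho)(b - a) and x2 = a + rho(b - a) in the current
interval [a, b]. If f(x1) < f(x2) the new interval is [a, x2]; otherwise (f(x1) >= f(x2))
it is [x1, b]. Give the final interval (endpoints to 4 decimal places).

Golden section search for min of f(x) = (x - -4)^2 on [-9, 0].
Each step: x1 = a + (1 - rho)(b - a), x2 = a + rho(b - a); if f(x1) < f(x2) keep [a, x2], otherwise keep [x1, b].
Step 1: [-9.0000, 0.0000], x1=-5.5620 (f=2.4398), x2=-3.4380 (f=0.3158); f(x1) > f(x2) => keep [-5.5620, 0.0000]
Step 2: [-5.5620, 0.0000], x1=-3.4373 (f=0.3166), x2=-2.1247 (f=3.5168); f(x1) < f(x2) => keep [-5.5620, -2.1247]
Step 3: [-5.5620, -2.1247], x1=-4.2489 (f=0.0620), x2=-3.4377 (f=0.3161); f(x1) < f(x2) => keep [-5.5620, -3.4377]
Final interval: [-5.5620, -3.4377]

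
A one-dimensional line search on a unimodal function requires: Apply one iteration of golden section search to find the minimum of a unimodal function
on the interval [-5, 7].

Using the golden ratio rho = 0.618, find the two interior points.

Golden section search on [-5, 7].
Golden ratio rho = 0.618 (approx).
Interior points:
  x_1 = -5 + (1-0.618)*12 = -0.4160
  x_2 = -5 + 0.618*12 = 2.4160
Compare f(x_1) and f(x_2) to determine which subinterval to keep.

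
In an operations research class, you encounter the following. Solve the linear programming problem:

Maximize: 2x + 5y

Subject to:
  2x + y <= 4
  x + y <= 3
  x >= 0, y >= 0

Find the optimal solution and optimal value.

Feasible vertices: (0, 0), (0, 3), (1, 2), (2, 0)
Objective 2x + 5y at each:
  (0, 0): 0
  (0, 3): 15
  (1, 2): 12
  (2, 0): 4
Maximum is 15 at (0, 3).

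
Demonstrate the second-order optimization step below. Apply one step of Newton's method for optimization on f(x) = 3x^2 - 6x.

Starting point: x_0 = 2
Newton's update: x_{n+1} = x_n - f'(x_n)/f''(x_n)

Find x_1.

f(x) = 3x^2 - 6x
f'(x) = 6x + (-6), f''(x) = 6
Newton step: x_1 = x_0 - f'(x_0)/f''(x_0)
f'(2) = 6
x_1 = 2 - 6/6 = 1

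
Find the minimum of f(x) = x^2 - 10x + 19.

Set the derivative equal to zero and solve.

f(x) = x^2 - 10x + 19
f'(x) = 2x + (-10) = 0
x = 10/2 = 5
f(5) = -6
Since f''(x) = 2 > 0, this is a minimum.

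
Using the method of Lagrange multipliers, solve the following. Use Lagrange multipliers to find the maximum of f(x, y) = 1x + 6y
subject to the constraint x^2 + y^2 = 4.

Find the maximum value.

Set up Lagrange conditions: grad f = lambda * grad g
  1 = 2*lambda*x
  6 = 2*lambda*y
From these: x/y = 1/6, so x = 1t, y = 6t for some t.
Substitute into constraint: (1t)^2 + (6t)^2 = 4
  t^2 * 37 = 4
  t = sqrt(4/37)
Maximum = 1*x + 6*y = (1^2 + 6^2)*t = 37 * sqrt(4/37) = sqrt(148)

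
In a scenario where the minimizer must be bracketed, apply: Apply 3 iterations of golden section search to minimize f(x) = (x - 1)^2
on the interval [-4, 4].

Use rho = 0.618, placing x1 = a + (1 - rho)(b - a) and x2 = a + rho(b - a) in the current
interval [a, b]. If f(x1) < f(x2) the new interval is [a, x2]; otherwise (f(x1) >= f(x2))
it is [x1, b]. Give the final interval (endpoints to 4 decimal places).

Golden section search for min of f(x) = (x - 1)^2 on [-4, 4].
Each step: x1 = a + (1 - rho)(b - a), x2 = a + rho(b - a); if f(x1) < f(x2) keep [a, x2], otherwise keep [x1, b].
Step 1: [-4.0000, 4.0000], x1=-0.9440 (f=3.7791), x2=0.9440 (f=0.0031); f(x1) > f(x2) => keep [-0.9440, 4.0000]
Step 2: [-0.9440, 4.0000], x1=0.9446 (f=0.0031), x2=2.1114 (f=1.2352); f(x1) < f(x2) => keep [-0.9440, 2.1114]
Step 3: [-0.9440, 2.1114], x1=0.2232 (f=0.6035), x2=0.9442 (f=0.0031); f(x1) > f(x2) => keep [0.2232, 2.1114]
Final interval: [0.2232, 2.1114]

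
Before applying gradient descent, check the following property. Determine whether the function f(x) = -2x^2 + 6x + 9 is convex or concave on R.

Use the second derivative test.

f(x) = -2x^2 + 6x + 9
f'(x) = -4x + 6
f''(x) = -4
Since f''(x) = -4 < 0 for all x, f is concave on R.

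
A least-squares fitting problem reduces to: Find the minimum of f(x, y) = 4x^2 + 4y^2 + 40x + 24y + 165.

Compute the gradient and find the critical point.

f(x,y) = 4x^2 + 4y^2 + 40x + 24y + 165
df/dx = 8x + (40) = 0  =>  x = -5
df/dy = 8y + (24) = 0  =>  y = -3
f(-5, -3) = 4*(-5)^2 + 4*(-3)^2 + 40*(-5) + 24*(-3) + 165 = 29
Hessian is diagonal with entries 8, 8 > 0, so this is a minimum.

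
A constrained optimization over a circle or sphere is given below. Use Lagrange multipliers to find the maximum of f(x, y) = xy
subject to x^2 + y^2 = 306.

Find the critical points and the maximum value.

Lagrange conditions: y = 2*lambda*x and x = 2*lambda*y
If x = 0 then y = 0, violating the constraint, so x, y != 0.
Dividing: y/x = x/y => x^2 = y^2 => y = x or y = -x
Constraint: 2x^2 = 306 => x^2 = 153 => x = +/-sqrt(153)
Critical points: (sqrt(153), sqrt(153)), (-sqrt(153), -sqrt(153)), (sqrt(153), -sqrt(153)), (-sqrt(153), sqrt(153))
  y = x:  xy = x^2 = 153  at (sqrt(153), sqrt(153)) and (-sqrt(153), -sqrt(153))
  y = -x: xy = -x^2 = -153 at (sqrt(153), -sqrt(153)) and (-sqrt(153), sqrt(153))
Maximum xy = 153 at (sqrt(153), sqrt(153)) and (-sqrt(153), -sqrt(153))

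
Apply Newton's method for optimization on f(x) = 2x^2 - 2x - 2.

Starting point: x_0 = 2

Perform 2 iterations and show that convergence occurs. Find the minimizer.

f(x) = 2x^2 - 2x - 2, f'(x) = 4x + (-2), f''(x) = 4
Step 1: f'(2) = 6, x_1 = 2 - 6/4 = 1/2
Step 2: f'(1/2) = 0, x_2 = 1/2 (converged)
Newton's method converges in 1 step for quadratics.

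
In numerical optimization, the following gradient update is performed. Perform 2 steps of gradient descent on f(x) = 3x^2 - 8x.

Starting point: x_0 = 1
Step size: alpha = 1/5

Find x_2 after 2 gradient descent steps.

f(x) = 3x^2 - 8x, f'(x) = 6x + (-8)
Step 1: f'(1) = -2, x_1 = 1 - 1/5 * -2 = 7/5
Step 2: f'(7/5) = 2/5, x_2 = 7/5 - 1/5 * 2/5 = 33/25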